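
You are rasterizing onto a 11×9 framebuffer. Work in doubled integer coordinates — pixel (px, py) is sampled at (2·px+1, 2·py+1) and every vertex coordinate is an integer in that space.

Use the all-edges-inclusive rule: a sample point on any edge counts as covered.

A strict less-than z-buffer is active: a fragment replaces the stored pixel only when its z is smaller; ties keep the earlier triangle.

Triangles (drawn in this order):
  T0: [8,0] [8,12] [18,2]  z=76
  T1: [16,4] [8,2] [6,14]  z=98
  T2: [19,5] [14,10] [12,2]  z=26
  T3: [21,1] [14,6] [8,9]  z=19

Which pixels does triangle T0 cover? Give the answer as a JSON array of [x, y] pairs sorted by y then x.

T0:
  2·area = 120  (B↔C swapped to make it positive)
  edge (8, 0)→(18, 2): d=(10,2) inclusive
  edge (18, 2)→(8, 12): d=(-10,10) inclusive
  edge (8, 12)→(8, 0): d=(0,-12) inclusive
    (4,0)@(9, 1): e=[8,100,12] → #
    (5,0)@(11, 1): e=[4,80,36] → #
    (6,0)@(13, 1): e=[0,60,60] → #  [on edge]
    (7,0)@(15, 1): e=[-4,40,84] → ·
    (9,0)@(19, 1): e=[-12,0,132] → ·  [on edge]
    (4,1)@(9, 3): e=[28,80,12] → #
    (7,1)@(15, 3): e=[16,20,84] → #
    (8,1)@(17, 3): e=[12,0,108] → #  [on edge]
    (9,1)@(19, 3): e=[8,-20,132] → ·
    (4,2)@(9, 5): e=[48,60,12] → #
    (7,2)@(15, 5): e=[36,0,84] → #  [on edge]
    (8,2)@(17, 5): e=[32,-20,108] → ·
    (6,3)@(13, 7): e=[60,0,60] → #  [on edge]
    (5,4)@(11, 9): e=[84,0,36] → #  [on edge]
    (4,5)@(9, 11): e=[108,0,12] → #  [on edge]
    (3,6)@(7, 13): e=[132,0,-12] → ·  [on edge]
    (2,7)@(5, 15): e=[156,0,-36] → ·  [on edge]
    (1,8)@(3, 17): e=[180,0,-60] → ·  [on edge]
  covered (18 px):
    · · · · # # # · · · ·
    · · · · # # # # # · ·
    · · · · # # # # · · ·
    · · · · # # # · · · ·
    · · · · # # · · · · ·
    · · · · # · · · · · ·
    · · · · · · · · · · ·
    · · · · · · · · · · ·
    · · · · · · · · · · ·
T1:
  2·area = 100  (B↔C swapped to make it positive)
  edge (16, 4)→(6, 14): d=(-10,10) inclusive
  edge (6, 14)→(8, 2): d=(2,-12) inclusive
  edge (8, 2)→(16, 4): d=(8,2) inclusive
    (9,0)@(19, 1): e=[0,130,-30] → ·  [on edge]
    (4,1)@(9, 3): e=[80,14,6] → #
    (5,1)@(11, 3): e=[60,38,2] → #
    (6,1)@(13, 3): e=[40,62,-2] → ·
    (8,1)@(17, 3): e=[0,110,-10] → ·  [on edge]
    (4,2)@(9, 5): e=[60,18,22] → #
    (6,2)@(13, 5): e=[20,66,14] → #
    (7,2)@(15, 5): e=[0,90,10] → #  [on edge]
    (8,2)@(17, 5): e=[-20,114,6] → ·
    (4,3)@(9, 7): e=[40,22,38] → #
    (6,3)@(13, 7): e=[0,70,30] → #  [on edge]
    (7,3)@(15, 7): e=[-20,94,26] → ·
    (5,4)@(11, 9): e=[0,50,50] → #  [on edge]
    (4,5)@(9, 11): e=[0,30,70] → #  [on edge]
    (3,6)@(7, 13): e=[0,10,90] → #  [on edge]
    (2,7)@(5, 15): e=[0,-10,110] → ·  [on edge]
    (1,8)@(3, 17): e=[0,-30,130] → ·  [on edge]
  covered (15 px):
    · · · · · · · · · · ·
    · · · · # # · · · · ·
    · · · · # # # # · · ·
    · · · · # # # · · · ·
    · · · # # # · · · · ·
    · · · # # · · · · · ·
    · · · # · · · · · · ·
    · · · · · · · · · · ·
    · · · · · · · · · · ·
T2:
  2·area = 50
  edge (19, 5)→(14, 10): d=(-5,5) inclusive
  edge (14, 10)→(12, 2): d=(-2,-8) inclusive
  edge (12, 2)→(19, 5): d=(7,3) inclusive
    (6,1)@(13, 3): e=[40,6,4] → #
    (7,1)@(15, 3): e=[30,22,-2] → ·
    (10,1)@(21, 3): e=[0,70,-20] → ·  [on edge]
    (6,2)@(13, 5): e=[30,2,18] → #
    (7,2)@(15, 5): e=[20,18,12] → #
    (8,2)@(17, 5): e=[10,34,6] → #
    (9,2)@(19, 5): e=[0,50,0] → #  [on edge]
    (10,2)@(21, 5): e=[-10,66,-6] → ·
    (6,3)@(13, 7): e=[20,-2,32] → ·
    (7,3)@(15, 7): e=[10,14,26] → #
    (8,3)@(17, 7): e=[0,30,20] → #  [on edge]
    (9,3)@(19, 7): e=[-10,46,14] → ·
    (7,4)@(15, 9): e=[0,10,40] → #  [on edge]
    (6,5)@(13, 11): e=[0,-10,60] → ·  [on edge]
    (5,6)@(11, 13): e=[0,-30,80] → ·  [on edge]
    (4,7)@(9, 15): e=[0,-50,100] → ·  [on edge]
    (3,8)@(7, 17): e=[0,-70,120] → ·  [on edge]
  covered (8 px):
    · · · · · · · · · · ·
    · · · · · · # · · · ·
    · · · · · · # # # # ·
    · · · · · · · # # · ·
    · · · · · · · # · · ·
    · · · · · · · · · · ·
    · · · · · · · · · · ·
    · · · · · · · · · · ·
    · · · · · · · · · · ·
T3:
  2·area = 9
  edge (21, 1)→(14, 6): d=(-7,5) inclusive
  edge (14, 6)→(8, 9): d=(-6,3) inclusive
  edge (8, 9)→(21, 1): d=(13,-8) inclusive
    (10,0)@(21, 1): e=[0,9,0] → #  [on edge]
    (10,1)@(21, 3): e=[-14,-3,26] → ·
    (7,2)@(15, 5): e=[2,3,4] → #
    (8,2)@(17, 5): e=[-8,-3,20] → ·
    (7,3)@(15, 7): e=[-12,-9,30] → ·
    (3,5)@(7, 11): e=[0,-9,18] → ·  [on edge]
  covered (2 px):
    · · · · · · · · · · #
    · · · · · · · · · · ·
    · · · · · · · # · · ·
    · · · · · · · · · · ·
    · · · · · · · · · · ·
    · · · · · · · · · · ·
    · · · · · · · · · · ·
    · · · · · · · · · · ·
    · · · · · · · · · · ·

Result: [[4,0],[5,0],[6,0],[4,1],[5,1],[6,1],[7,1],[8,1],[4,2],[5,2],[6,2],[7,2],[4,3],[5,3],[6,3],[4,4],[5,4],[4,5]]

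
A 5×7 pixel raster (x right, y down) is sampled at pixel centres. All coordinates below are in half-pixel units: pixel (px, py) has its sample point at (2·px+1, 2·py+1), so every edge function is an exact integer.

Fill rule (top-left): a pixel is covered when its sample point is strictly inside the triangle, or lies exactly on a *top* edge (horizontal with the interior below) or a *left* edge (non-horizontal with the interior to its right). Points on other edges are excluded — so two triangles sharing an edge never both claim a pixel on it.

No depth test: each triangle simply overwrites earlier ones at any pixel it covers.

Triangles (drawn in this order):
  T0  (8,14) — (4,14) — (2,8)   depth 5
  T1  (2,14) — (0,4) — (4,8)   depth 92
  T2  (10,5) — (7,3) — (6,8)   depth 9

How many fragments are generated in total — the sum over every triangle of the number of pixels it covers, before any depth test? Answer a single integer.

T0:
  2·area = 24
  edge (8, 14)→(4, 14): d=(-4,0) right/bottom  bias=-1
  edge (4, 14)→(2, 8): d=(-2,-6) top-left  bias=+0
  edge (2, 8)→(8, 14): d=(6,6) right/bottom  bias=-1
    (0,2)@(1, 5): e=[36,0,-12] → .  [on edge]
    (0,3)@(1, 7): e=[28,-4,0] → .  [on edge]
    (1,4)@(3, 9): e=[20,4,0] → .  [on edge]
    (1,5)@(3, 11): e=[12,0,12] → X  [on edge]
    (2,5)@(5, 11): e=[12,12,0] → .  [on edge]
    (1,6)@(3, 13): e=[4,-4,24] → .
    (2,6)@(5, 13): e=[4,8,12] → X
    (3,6)@(7, 13): e=[4,20,0] → .  [on edge]
  covered (2 px):
    . . . . .
    . . . . .
    . . . . .
    . . . . .
    . . . . .
    . X . . .
    . . X . .
T1:
  2·area = 32
  edge (2, 14)→(0, 4): d=(-2,-10) top-left  bias=+0
  edge (0, 4)→(4, 8): d=(4,4) right/bottom  bias=-1
  edge (4, 8)→(2, 14): d=(-2,6) right/bottom  bias=-1
    (0,2)@(1, 5): e=[8,0,24] → .  [on edge]
    (2,2)@(5, 5): e=[48,-16,0] → .  [on edge]
    (0,3)@(1, 7): e=[4,8,20] → X
    (1,3)@(3, 7): e=[24,0,8] → .  [on edge]
    (0,4)@(1, 9): e=[0,16,16] → X  [on edge]
    (1,4)@(3, 9): e=[20,8,4] → X
    (2,4)@(5, 9): e=[40,0,-8] → .  [on edge]
    (0,5)@(1, 11): e=[-4,24,12] → .
    (1,5)@(3, 11): e=[16,16,0] → .  [on edge]
    (3,5)@(7, 11): e=[56,0,-24] → .  [on edge]
    (4,6)@(9, 13): e=[72,0,-40] → .  [on edge]
  covered (3 px):
    . . . . .
    . . . . .
    . . . . .
    X . . . .
    X X . . .
    . . . . .
    . . . . .
T2:
  2·area = 17  (B↔C swapped to make it positive)
  edge (10, 5)→(6, 8): d=(-4,3) right/bottom  bias=-1
  edge (6, 8)→(7, 3): d=(1,-5) top-left  bias=+0
  edge (7, 3)→(10, 5): d=(3,2) right/bottom  bias=-1
    (3,1)@(7, 3): e=[17,0,0] → .  [on edge]
    (3,2)@(7, 5): e=[9,2,6] → X
    (4,2)@(9, 5): e=[3,12,2] → X
    (3,3)@(7, 7): e=[1,4,12] → X
    (4,3)@(9, 7): e=[-5,14,8] → .
    (3,4)@(7, 9): e=[-7,6,18] → .
    (2,6)@(5, 13): e=[-17,0,34] → .  [on edge]
  covered (3 px):
    . . . . .
    . . . . .
    . . . X X
    . . . X .
    . . . . .
    . . . . .
    . . . . .

Result: 8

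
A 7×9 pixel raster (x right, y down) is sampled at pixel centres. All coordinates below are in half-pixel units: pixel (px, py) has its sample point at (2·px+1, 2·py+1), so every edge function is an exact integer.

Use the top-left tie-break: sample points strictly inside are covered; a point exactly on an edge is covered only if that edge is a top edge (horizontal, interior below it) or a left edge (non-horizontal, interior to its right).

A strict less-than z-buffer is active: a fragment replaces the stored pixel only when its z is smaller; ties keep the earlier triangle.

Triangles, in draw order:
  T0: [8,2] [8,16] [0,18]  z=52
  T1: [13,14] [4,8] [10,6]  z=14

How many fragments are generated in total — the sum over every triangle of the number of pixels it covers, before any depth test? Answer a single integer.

T0:
  2·area = 112
  edge (8, 2)→(8, 16): d=(0,14) right/bottom  bias=-1
  edge (8, 16)→(0, 18): d=(-8,2) right/bottom  bias=-1
  edge (0, 18)→(8, 2): d=(8,-16) top-left  bias=+0
    (3,2)@(7, 5): e=[14,90,8] → #
    (4,2)@(9, 5): e=[-14,86,40] → ·
    (3,3)@(7, 7): e=[14,74,24] → #
    (4,3)@(9, 7): e=[-14,70,56] → ·
    (2,4)@(5, 9): e=[42,62,8] → #
    (4,4)@(9, 9): e=[-14,54,72] → ·
    (2,5)@(5, 11): e=[42,46,24] → #
    (4,5)@(9, 11): e=[-14,38,88] → ·
    (1,6)@(3, 13): e=[70,34,8] → #
    (4,6)@(9, 13): e=[-14,22,104] → ·
    (1,7)@(3, 15): e=[70,18,24] → #
    (4,7)@(9, 15): e=[-14,6,120] → ·
  covered (14 px):
    · · · · · · ·
    · · · · · · ·
    · · · # · · ·
    · · · # · · ·
    · · # # · · ·
    · · # # · · ·
    · # # # · · ·
    · # # # · · ·
    # # · · · · ·
T1:
  2·area = 54
  edge (13, 14)→(4, 8): d=(-9,-6) top-left  bias=+0
  edge (4, 8)→(10, 6): d=(6,-2) top-left  bias=+0
  edge (10, 6)→(13, 14): d=(3,8) right/bottom  bias=-1
    (6,2)@(13, 5): e=[81,0,-27] → ·  [on edge]
    (3,3)@(7, 7): e=[27,0,27] → #  [on edge]
    (4,3)@(9, 7): e=[39,4,11] → #
    (5,3)@(11, 7): e=[51,8,-5] → ·
    (0,4)@(1, 9): e=[-27,0,81] → ·  [on edge]
    (3,4)@(7, 9): e=[9,12,33] → #
    (5,4)@(11, 9): e=[33,20,1] → #
    (6,4)@(13, 9): e=[45,24,-15] → ·
    (3,5)@(7, 11): e=[-9,24,39] → ·
    (4,5)@(9, 11): e=[3,28,23] → #
    (6,5)@(13, 11): e=[27,36,-9] → ·
    (4,6)@(9, 13): e=[-15,40,29] → ·
  covered (7 px):
    · · · · · · ·
    · · · · · · ·
    · · · · · · ·
    · · · # # · ·
    · · · # # # ·
    · · · · # # ·
    · · · · · · ·
    · · · · · · ·
    · · · · · · ·

Answer: 21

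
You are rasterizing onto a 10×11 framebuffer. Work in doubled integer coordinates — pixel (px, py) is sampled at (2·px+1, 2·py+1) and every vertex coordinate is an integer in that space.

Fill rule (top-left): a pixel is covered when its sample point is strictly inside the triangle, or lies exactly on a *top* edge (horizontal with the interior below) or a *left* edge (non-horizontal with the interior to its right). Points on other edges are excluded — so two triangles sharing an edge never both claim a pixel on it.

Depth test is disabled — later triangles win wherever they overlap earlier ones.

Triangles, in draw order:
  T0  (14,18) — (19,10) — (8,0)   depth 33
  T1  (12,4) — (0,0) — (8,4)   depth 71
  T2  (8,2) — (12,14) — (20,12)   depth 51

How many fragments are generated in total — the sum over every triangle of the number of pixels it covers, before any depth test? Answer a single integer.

T0:
  2·area = 138  (B↔C swapped to make it positive)
  edge (14, 18)→(8, 0): d=(-6,-18) top-left  bias=+0
  edge (8, 0)→(19, 10): d=(11,10) right/bottom  bias=-1
  edge (19, 10)→(14, 18): d=(-5,8) right/bottom  bias=-1
    (4,0)@(9, 1): e=[12,1,125] → █
    (5,0)@(11, 1): e=[48,-19,109] → ·
    (4,1)@(9, 3): e=[0,23,115] → █  [on edge]
    (5,1)@(11, 3): e=[36,3,99] → █
    (6,1)@(13, 3): e=[72,-17,83] → ·
    (4,2)@(9, 5): e=[-12,45,105] → ·
    (5,2)@(11, 5): e=[24,25,89] → █
    (6,2)@(13, 5): e=[60,5,73] → █
    (7,2)@(15, 5): e=[96,-15,57] → ·
    (5,3)@(11, 7): e=[12,47,79] → █
    (7,3)@(15, 7): e=[84,7,47] → █
    (8,3)@(17, 7): e=[120,-13,31] → ·
    (5,4)@(11, 9): e=[0,69,69] → █  [on edge]
    (6,7)@(13, 15): e=[0,115,23] → █  [on edge]
    (7,10)@(15, 21): e=[0,161,-23] → ·  [on edge]
  covered (20 px):
    · · · · █ · · · · ·
    · · · · █ █ · · · ·
    · · · · · █ █ · · ·
    · · · · · █ █ █ · ·
    · · · · · █ █ █ █ ·
    · · · · · · █ █ █ ·
    · · · · · · █ █ █ ·
    · · · · · · █ █ · ·
    · · · · · · · · · ·
    · · · · · · · · · ·
    · · · · · · · · · ·
T1:
  2·area = 16  (B↔C swapped to make it positive)
  edge (12, 4)→(8, 4): d=(-4,0) right/bottom  bias=-1
  edge (8, 4)→(0, 0): d=(-8,-4) top-left  bias=+0
  edge (0, 0)→(12, 4): d=(12,4) right/bottom  bias=-1
    (1,0)@(3, 1): e=[12,4,0] → ·  [on edge]
    (3,1)@(7, 3): e=[4,4,8] → █
    (4,1)@(9, 3): e=[4,12,0] → ·  [on edge]
    (3,2)@(7, 5): e=[-4,-12,32] → ·
    (7,2)@(15, 5): e=[-4,20,0] → ·  [on edge]
  covered (1 px):
    · · · · · · · · · ·
    · · · █ · · · · · ·
    · · · · · · · · · ·
    · · · · · · · · · ·
    · · · · · · · · · ·
    · · · · · · · · · ·
    · · · · · · · · · ·
    · · · · · · · · · ·
    · · · · · · · · · ·
    · · · · · · · · · ·
    · · · · · · · · · ·
T2:
  2·area = 104  (B↔C swapped to make it positive)
  edge (8, 2)→(20, 12): d=(12,10) right/bottom  bias=-1
  edge (20, 12)→(12, 14): d=(-8,2) right/bottom  bias=-1
  edge (12, 14)→(8, 2): d=(-4,-12) top-left  bias=+0
    (4,1)@(9, 3): e=[2,94,8] → █
    (5,1)@(11, 3): e=[-18,90,32] → ·
    (4,2)@(9, 5): e=[26,78,0] → █  [on edge]
    (5,2)@(11, 5): e=[6,74,24] → █
    (6,2)@(13, 5): e=[-14,70,48] → ·
    (4,3)@(9, 7): e=[50,62,-8] → ·
    (5,3)@(11, 7): e=[30,58,16] → █
    (6,3)@(13, 7): e=[10,54,40] → █
    (7,3)@(15, 7): e=[-10,50,64] → ·
    (5,4)@(11, 9): e=[54,42,8] → █
    (7,4)@(15, 9): e=[14,34,56] → █
    (8,4)@(17, 9): e=[-6,30,80] → ·
    (5,5)@(11, 11): e=[78,26,0] → █  [on edge]
    (6,8)@(13, 17): e=[130,-26,0] → ·  [on edge]
  covered (14 px):
    · · · · · · · · · ·
    · · · · █ · · · · ·
    · · · · █ █ · · · ·
    · · · · · █ █ · · ·
    · · · · · █ █ █ · ·
    · · · · · █ █ █ █ ·
    · · · · · · █ █ · ·
    · · · · · · · · · ·
    · · · · · · · · · ·
    · · · · · · · · · ·
    · · · · · · · · · ·

Result: 35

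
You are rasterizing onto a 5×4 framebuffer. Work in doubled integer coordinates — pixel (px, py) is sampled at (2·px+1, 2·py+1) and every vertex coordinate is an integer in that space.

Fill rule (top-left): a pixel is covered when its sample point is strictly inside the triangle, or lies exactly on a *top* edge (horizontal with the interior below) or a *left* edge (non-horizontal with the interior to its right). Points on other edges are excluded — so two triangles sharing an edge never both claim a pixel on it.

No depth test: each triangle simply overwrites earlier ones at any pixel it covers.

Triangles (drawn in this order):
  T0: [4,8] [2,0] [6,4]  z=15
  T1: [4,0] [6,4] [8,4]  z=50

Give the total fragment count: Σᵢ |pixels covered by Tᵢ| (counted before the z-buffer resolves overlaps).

T0:
  2·area = 24
  edge (4, 8)→(2, 0): d=(-2,-8) top-left  bias=+0
  edge (2, 0)→(6, 4): d=(4,4) right/bottom  bias=-1
  edge (6, 4)→(4, 8): d=(-2,4) right/bottom  bias=-1
    (1,0)@(3, 1): e=[6,0,18] → .  [on edge]
    (1,1)@(3, 3): e=[2,8,14] → X
    (2,1)@(5, 3): e=[18,0,6] → .  [on edge]
    (1,2)@(3, 5): e=[-2,16,10] → .
    (2,2)@(5, 5): e=[14,8,2] → X
    (3,2)@(7, 5): e=[30,0,-6] → .  [on edge]
    (2,3)@(5, 7): e=[10,16,-2] → .
    (4,3)@(9, 7): e=[42,0,-18] → .  [on edge]
  covered (2 px):
    . . . . .
    . X . . .
    . . X . .
    . . . . .
T1:
  2·area = 8  (B↔C swapped to make it positive)
  edge (4, 0)→(8, 4): d=(4,4) right/bottom  bias=-1
  edge (8, 4)→(6, 4): d=(-2,0) right/bottom  bias=-1
  edge (6, 4)→(4, 0): d=(-2,-4) top-left  bias=+0
    (2,0)@(5, 1): e=[0,6,2] → .  [on edge]
    (3,1)@(7, 3): e=[0,2,6] → .  [on edge]
    (4,2)@(9, 5): e=[0,-2,10] → .  [on edge]
  covered (0 px):
    . . . . .
    . . . . .
    . . . . .
    . . . . .

Final: 2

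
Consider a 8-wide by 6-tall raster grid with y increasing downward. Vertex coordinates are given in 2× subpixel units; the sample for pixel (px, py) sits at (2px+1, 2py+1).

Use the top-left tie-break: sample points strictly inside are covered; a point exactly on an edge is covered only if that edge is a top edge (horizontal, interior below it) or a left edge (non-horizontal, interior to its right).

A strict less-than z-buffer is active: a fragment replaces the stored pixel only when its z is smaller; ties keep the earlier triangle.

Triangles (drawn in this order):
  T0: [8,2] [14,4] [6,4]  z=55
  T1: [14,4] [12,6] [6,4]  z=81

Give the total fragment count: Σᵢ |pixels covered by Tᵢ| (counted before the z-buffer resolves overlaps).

T0:
  2·area = 16
  edge (8, 2)→(14, 4): d=(6,2) right/bottom  bias=-1
  edge (14, 4)→(6, 4): d=(-8,0) right/bottom  bias=-1
  edge (6, 4)→(8, 2): d=(2,-2) top-left  bias=+0
    (2,0)@(5, 1): e=[0,24,-8] → ·  [on edge]
    (4,0)@(9, 1): e=[-8,24,0] → ·  [on edge]
    (3,1)@(7, 3): e=[8,8,0] → #  [on edge]
    (4,1)@(9, 3): e=[4,8,4] → #
    (5,1)@(11, 3): e=[0,8,8] → ·  [on edge]
    (2,2)@(5, 5): e=[24,-8,0] → ·  [on edge]
    (3,2)@(7, 5): e=[20,-8,4] → ·
    (4,2)@(9, 5): e=[16,-8,8] → ·
    (1,3)@(3, 7): e=[40,-24,0] → ·  [on edge]
    (0,4)@(1, 9): e=[56,-40,0] → ·  [on edge]
  covered (2 px):
    · · · · · · · ·
    · · · # # · · ·
    · · · · · · · ·
    · · · · · · · ·
    · · · · · · · ·
    · · · · · · · ·
T1:
  2·area = 16
  edge (14, 4)→(12, 6): d=(-2,2) right/bottom  bias=-1
  edge (12, 6)→(6, 4): d=(-6,-2) top-left  bias=+0
  edge (6, 4)→(14, 4): d=(8,0) top-left  bias=+0
    (1,1)@(3, 3): e=[24,0,-8] → ·  [on edge]
    (7,1)@(15, 3): e=[0,24,-8] → ·  [on edge]
    (4,2)@(9, 5): e=[8,0,8] → #  [on edge]
    (5,2)@(11, 5): e=[4,4,8] → #
    (6,2)@(13, 5): e=[0,8,8] → ·  [on edge]
    (4,3)@(9, 7): e=[4,-12,24] → ·
    (5,3)@(11, 7): e=[0,-8,24] → ·  [on edge]
    (7,3)@(15, 7): e=[-8,0,24] → ·  [on edge]
    (4,4)@(9, 9): e=[0,-24,40] → ·  [on edge]
    (3,5)@(7, 11): e=[0,-40,56] → ·  [on edge]
  covered (2 px):
    · · · · · · · ·
    · · · · · · · ·
    · · · · # # · ·
    · · · · · · · ·
    · · · · · · · ·
    · · · · · · · ·

Final: 4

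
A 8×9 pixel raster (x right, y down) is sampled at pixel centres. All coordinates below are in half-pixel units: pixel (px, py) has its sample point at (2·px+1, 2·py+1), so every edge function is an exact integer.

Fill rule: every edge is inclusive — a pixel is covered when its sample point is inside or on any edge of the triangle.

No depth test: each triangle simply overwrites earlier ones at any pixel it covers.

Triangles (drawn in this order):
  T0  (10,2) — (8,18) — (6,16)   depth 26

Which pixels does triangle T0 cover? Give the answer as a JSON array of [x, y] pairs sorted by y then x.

T0:
  2·area = 36
  edge (10, 2)→(8, 18): d=(-2,16) inclusive
  edge (8, 18)→(6, 16): d=(-2,-2) inclusive
  edge (6, 16)→(10, 2): d=(4,-14) inclusive
    (4,3)@(9, 7): e=[6,24,6] → #
    (5,3)@(11, 7): e=[-26,28,34] → ·
    (4,4)@(9, 9): e=[2,20,14] → #
    (5,4)@(11, 9): e=[-30,24,42] → ·
    (0,5)@(1, 11): e=[126,0,-90] → ·  [on edge]
    (4,5)@(9, 11): e=[-2,16,22] → ·
    (1,6)@(3, 13): e=[90,0,-54] → ·  [on edge]
    (3,6)@(7, 13): e=[26,8,2] → #
    (4,6)@(9, 13): e=[-6,12,30] → ·
    (2,7)@(5, 15): e=[54,0,-18] → ·  [on edge]
    (3,7)@(7, 15): e=[22,4,10] → #
    (4,7)@(9, 15): e=[-10,8,38] → ·
    (3,8)@(7, 17): e=[18,0,18] → #  [on edge]
  covered (5 px):
    · · · · · · · ·
    · · · · · · · ·
    · · · · · · · ·
    · · · · # · · ·
    · · · · # · · ·
    · · · · · · · ·
    · · · # · · · ·
    · · · # · · · ·
    · · · # · · · ·

Answer: [[4,3],[4,4],[3,6],[3,7],[3,8]]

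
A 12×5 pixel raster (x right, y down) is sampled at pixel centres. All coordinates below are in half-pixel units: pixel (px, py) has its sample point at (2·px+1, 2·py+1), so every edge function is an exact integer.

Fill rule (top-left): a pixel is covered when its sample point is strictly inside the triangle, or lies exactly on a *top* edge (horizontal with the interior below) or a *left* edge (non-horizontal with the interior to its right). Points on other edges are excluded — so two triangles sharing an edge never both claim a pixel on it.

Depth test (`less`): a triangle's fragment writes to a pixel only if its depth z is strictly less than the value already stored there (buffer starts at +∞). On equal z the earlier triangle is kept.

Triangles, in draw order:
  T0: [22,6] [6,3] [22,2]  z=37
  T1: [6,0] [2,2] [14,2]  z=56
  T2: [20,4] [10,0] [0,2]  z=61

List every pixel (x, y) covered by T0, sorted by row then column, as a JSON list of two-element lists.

T0:
  2·area = 64
  edge (22, 6)→(6, 3): d=(-16,-3) top-left  bias=+0
  edge (6, 3)→(22, 2): d=(16,-1) top-left  bias=+0
  edge (22, 2)→(22, 6): d=(0,4) right/bottom  bias=-1
    (3,1)@(7, 3): e=[3,1,60] → #
    (4,1)@(9, 3): e=[9,3,52] → #
    (5,1)@(11, 3): e=[15,5,44] → #
    (6,1)@(13, 3): e=[21,7,36] → #
    (7,1)@(15, 3): e=[27,9,28] → #
    (8,1)@(17, 3): e=[33,11,20] → #
    (9,1)@(19, 3): e=[39,13,12] → #
    (10,1)@(21, 3): e=[45,15,4] → #
    (11,1)@(23, 3): e=[51,17,-4] → ·
    (3,2)@(7, 5): e=[-29,33,60] → ·
    (4,2)@(9, 5): e=[-23,35,52] → ·
    (5,2)@(11, 5): e=[-17,37,44] → ·
  covered (11 px):
    · · · · · · · · · · · ·
    · · · # # # # # # # # ·
    · · · · · · · · # # # ·
    · · · · · · · · · · · ·
    · · · · · · · · · · · ·
T1:
  2·area = 24  (B↔C swapped to make it positive)
  edge (6, 0)→(14, 2): d=(8,2) right/bottom  bias=-1
  edge (14, 2)→(2, 2): d=(-12,0) right/bottom  bias=-1
  edge (2, 2)→(6, 0): d=(4,-2) top-left  bias=+0
    (2,0)@(5, 1): e=[10,12,2] → #
    (3,0)@(7, 1): e=[6,12,6] → #
    (4,0)@(9, 1): e=[2,12,10] → #
    (5,0)@(11, 1): e=[-2,12,14] → ·
    (2,1)@(5, 3): e=[26,-12,10] → ·
    (3,1)@(7, 3): e=[22,-12,14] → ·
    (4,1)@(9, 3): e=[18,-12,18] → ·
  covered (3 px):
    · · # # # · · · · · · ·
    · · · · · · · · · · · ·
    · · · · · · · · · · · ·
    · · · · · · · · · · · ·
    · · · · · · · · · · · ·
T2:
  2·area = 60  (B↔C swapped to make it positive)
  edge (20, 4)→(0, 2): d=(-20,-2) top-left  bias=+0
  edge (0, 2)→(10, 0): d=(10,-2) top-left  bias=+0
  edge (10, 0)→(20, 4): d=(10,4) right/bottom  bias=-1
    (2,0)@(5, 1): e=[30,0,30] → #  [on edge]
    (3,0)@(7, 1): e=[34,4,22] → #
    (4,0)@(9, 1): e=[38,8,14] → #
    (5,0)@(11, 1): e=[42,12,6] → #
    (6,0)@(13, 1): e=[46,16,-2] → ·
    (2,1)@(5, 3): e=[-10,20,50] → ·
    (3,1)@(7, 3): e=[-6,24,42] → ·
    (4,1)@(9, 3): e=[-2,28,34] → ·
    (5,1)@(11, 3): e=[2,32,26] → #
    (6,1)@(13, 3): e=[6,36,18] → #
    (7,1)@(15, 3): e=[10,40,10] → #
    (8,1)@(17, 3): e=[14,44,2] → #
  covered (8 px):
    · · # # # # · · · · · ·
    · · · · · # # # # · · ·
    · · · · · · · · · · · ·
    · · · · · · · · · · · ·
    · · · · · · · · · · · ·

Result: [[3,1],[4,1],[5,1],[6,1],[7,1],[8,1],[9,1],[10,1],[8,2],[9,2],[10,2]]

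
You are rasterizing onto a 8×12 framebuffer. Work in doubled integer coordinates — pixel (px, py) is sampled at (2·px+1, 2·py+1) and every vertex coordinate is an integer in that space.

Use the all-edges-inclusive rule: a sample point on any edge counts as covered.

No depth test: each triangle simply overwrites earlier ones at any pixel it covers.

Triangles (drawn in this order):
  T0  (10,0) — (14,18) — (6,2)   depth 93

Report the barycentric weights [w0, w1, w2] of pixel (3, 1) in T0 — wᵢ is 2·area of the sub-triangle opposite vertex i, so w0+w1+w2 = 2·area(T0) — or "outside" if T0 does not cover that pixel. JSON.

T0:
  2·area = 80
  edge (10, 0)→(14, 18): d=(4,18) inclusive
  edge (14, 18)→(6, 2): d=(-8,-16) inclusive
  edge (6, 2)→(10, 0): d=(4,-2) inclusive
    (4,0)@(9, 1): e=[22,56,2] → #
    (5,0)@(11, 1): e=[-14,88,6] → ·
    (3,1)@(7, 3): e=[66,8,6] → #
    (5,1)@(11, 3): e=[-6,72,14] → ·
    (3,2)@(7, 5): e=[74,-8,14] → ·
    (4,2)@(9, 5): e=[38,24,18] → #
    (5,2)@(11, 5): e=[2,56,22] → #
    (6,2)@(13, 5): e=[-34,88,26] → ·
    (4,3)@(9, 7): e=[46,8,26] → #
    (6,3)@(13, 7): e=[-26,72,34] → ·
    (4,4)@(9, 9): e=[54,-8,34] → ·
    (5,4)@(11, 9): e=[18,24,38] → #
  covered (10 px):
    · · · · # · · ·
    · · · # # · · ·
    · · · · # # · ·
    · · · · # # · ·
    · · · · · # · ·
    · · · · · # · ·
    · · · · · · · ·
    · · · · · · # ·
    · · · · · · · ·
    · · · · · · · ·
    · · · · · · · ·
    · · · · · · · ·

Answer: [8,6,66]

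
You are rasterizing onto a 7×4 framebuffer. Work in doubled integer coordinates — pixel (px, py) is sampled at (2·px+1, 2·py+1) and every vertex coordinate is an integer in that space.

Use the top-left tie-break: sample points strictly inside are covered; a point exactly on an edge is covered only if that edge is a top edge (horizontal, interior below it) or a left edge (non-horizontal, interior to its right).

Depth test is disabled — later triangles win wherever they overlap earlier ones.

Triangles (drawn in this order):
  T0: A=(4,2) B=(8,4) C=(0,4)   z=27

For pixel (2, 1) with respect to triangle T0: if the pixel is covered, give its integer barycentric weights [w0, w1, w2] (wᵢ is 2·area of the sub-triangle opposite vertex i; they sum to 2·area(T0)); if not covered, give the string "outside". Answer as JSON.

T0:
  2·area = 16
  edge (4, 2)→(8, 4): d=(4,2) right/bottom  bias=-1
  edge (8, 4)→(0, 4): d=(-8,0) right/bottom  bias=-1
  edge (0, 4)→(4, 2): d=(4,-2) top-left  bias=+0
    (1,1)@(3, 3): e=[6,8,2] → X
    (2,1)@(5, 3): e=[2,8,6] → X
    (3,1)@(7, 3): e=[-2,8,10] → .
    (1,2)@(3, 5): e=[14,-8,10] → .
    (2,2)@(5, 5): e=[10,-8,14] → .
  covered (2 px):
    . . . . . . .
    . X X . . . .
    . . . . . . .
    . . . . . . .

Final: [8,6,2]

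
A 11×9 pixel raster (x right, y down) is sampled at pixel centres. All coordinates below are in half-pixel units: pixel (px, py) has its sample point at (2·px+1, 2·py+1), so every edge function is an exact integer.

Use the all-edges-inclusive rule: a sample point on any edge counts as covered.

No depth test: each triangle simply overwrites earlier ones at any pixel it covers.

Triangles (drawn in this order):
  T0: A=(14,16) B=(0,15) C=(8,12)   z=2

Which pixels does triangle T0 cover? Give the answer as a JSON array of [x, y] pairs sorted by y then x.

T0:
  2·area = 50
  edge (14, 16)→(0, 15): d=(-14,-1) inclusive
  edge (0, 15)→(8, 12): d=(8,-3) inclusive
  edge (8, 12)→(14, 16): d=(6,4) inclusive
    (3,6)@(7, 13): e=[35,5,10] → X
    (4,6)@(9, 13): e=[37,11,2] → X
    (5,6)@(11, 13): e=[39,17,-6] → .
    (0,7)@(1, 15): e=[1,3,46] → X
    (1,7)@(3, 15): e=[3,9,38] → X
    (2,7)@(5, 15): e=[5,15,30] → X
    (5,7)@(11, 15): e=[11,33,6] → X
    (6,7)@(13, 15): e=[13,39,-2] → .
    (0,8)@(1, 17): e=[-27,19,58] → .
    (1,8)@(3, 17): e=[-25,25,50] → .
    (2,8)@(5, 17): e=[-23,31,42] → .
    (3,8)@(7, 17): e=[-21,37,34] → .
  covered (8 px):
    . . . . . . . . . . .
    . . . . . . . . . . .
    . . . . . . . . . . .
    . . . . . . . . . . .
    . . . . . . . . . . .
    . . . . . . . . . . .
    . . . X X . . . . . .
    X X X X X X . . . . .
    . . . . . . . . . . .

Result: [[3,6],[4,6],[0,7],[1,7],[2,7],[3,7],[4,7],[5,7]]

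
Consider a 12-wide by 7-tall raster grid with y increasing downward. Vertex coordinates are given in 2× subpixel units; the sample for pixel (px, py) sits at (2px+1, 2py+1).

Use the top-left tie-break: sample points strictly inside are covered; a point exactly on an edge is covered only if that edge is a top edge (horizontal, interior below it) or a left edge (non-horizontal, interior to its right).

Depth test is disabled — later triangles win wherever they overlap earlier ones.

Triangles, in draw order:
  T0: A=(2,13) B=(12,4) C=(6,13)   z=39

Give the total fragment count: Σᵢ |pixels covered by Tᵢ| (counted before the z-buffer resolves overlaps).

T0:
  2·area = 36
  edge (2, 13)→(12, 4): d=(10,-9) top-left  bias=+0
  edge (12, 4)→(6, 13): d=(-6,9) right/bottom  bias=-1
  edge (6, 13)→(2, 13): d=(-4,0) right/bottom  bias=-1
    (5,2)@(11, 5): e=[1,3,32] → #
    (6,2)@(13, 5): e=[19,-15,32] → ·
    (4,3)@(9, 7): e=[3,9,24] → #
    (5,3)@(11, 7): e=[21,-9,24] → ·
    (3,4)@(7, 9): e=[5,15,16] → #
    (4,4)@(9, 9): e=[23,-3,16] → ·
    (2,5)@(5, 11): e=[7,21,8] → #
    (4,5)@(9, 11): e=[43,-15,8] → ·
    (0,6)@(1, 13): e=[-9,45,0] → ·  [on edge]
    (1,6)@(3, 13): e=[9,27,0] → ·  [on edge]
    (2,6)@(5, 13): e=[27,9,0] → ·  [on edge]
    (3,6)@(7, 13): e=[45,-9,0] → ·  [on edge]
    (4,6)@(9, 13): e=[63,-27,0] → ·  [on edge]
    (5,6)@(11, 13): e=[81,-45,0] → ·  [on edge]
    (6,6)@(13, 13): e=[99,-63,0] → ·  [on edge]
    (7,6)@(15, 13): e=[117,-81,0] → ·  [on edge]
    (8,6)@(17, 13): e=[135,-99,0] → ·  [on edge]
    (9,6)@(19, 13): e=[153,-117,0] → ·  [on edge]
    (10,6)@(21, 13): e=[171,-135,0] → ·  [on edge]
    (11,6)@(23, 13): e=[189,-153,0] → ·  [on edge]
  covered (5 px):
    · · · · · · · · · · · ·
    · · · · · · · · · · · ·
    · · · · · # · · · · · ·
    · · · · # · · · · · · ·
    · · · # · · · · · · · ·
    · · # # · · · · · · · ·
    · · · · · · · · · · · ·

Result: 5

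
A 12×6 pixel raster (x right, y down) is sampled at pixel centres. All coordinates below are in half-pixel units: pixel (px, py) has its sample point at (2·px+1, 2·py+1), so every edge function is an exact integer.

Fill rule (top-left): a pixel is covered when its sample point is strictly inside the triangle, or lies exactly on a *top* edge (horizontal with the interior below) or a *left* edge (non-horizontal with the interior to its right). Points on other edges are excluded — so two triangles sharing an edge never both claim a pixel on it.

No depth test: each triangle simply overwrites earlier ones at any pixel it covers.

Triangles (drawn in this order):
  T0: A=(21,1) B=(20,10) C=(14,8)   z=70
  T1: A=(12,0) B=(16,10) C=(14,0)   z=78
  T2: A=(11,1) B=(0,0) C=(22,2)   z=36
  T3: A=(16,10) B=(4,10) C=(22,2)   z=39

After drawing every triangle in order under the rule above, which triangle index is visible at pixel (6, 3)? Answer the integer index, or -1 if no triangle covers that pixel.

T0:
  2·area = 56
  edge (21, 1)→(20, 10): d=(-1,9) right/bottom  bias=-1
  edge (20, 10)→(14, 8): d=(-6,-2) top-left  bias=+0
  edge (14, 8)→(21, 1): d=(7,-7) top-left  bias=+0
    (10,0)@(21, 1): e=[0,56,0] → .  [on edge]
    (9,1)@(19, 3): e=[16,40,0] → X  [on edge]
    (10,1)@(21, 3): e=[-2,44,14] → .
    (2,2)@(5, 5): e=[140,0,-84] → .  [on edge]
    (8,2)@(17, 5): e=[32,24,0] → X  [on edge]
    (10,2)@(21, 5): e=[-4,32,28] → .
    (5,3)@(11, 7): e=[84,0,-28] → .  [on edge]
    (7,3)@(15, 7): e=[48,8,0] → X  [on edge]
    (10,3)@(21, 7): e=[-6,20,42] → .
    (6,4)@(13, 9): e=[64,-8,0] → .  [on edge]
    (7,4)@(15, 9): e=[46,-4,14] → .
    (8,4)@(17, 9): e=[28,0,28] → X  [on edge]
    (5,5)@(11, 11): e=[80,-24,0] → .  [on edge]
    (11,5)@(23, 11): e=[-28,0,84] → .  [on edge]
  covered (8 px):
    . . . . . . . . . . . .
    . . . . . . . . . X . .
    . . . . . . . . X X . .
    . . . . . . . X X X . .
    . . . . . . . . X X . .
    . . . . . . . . . . . .
T1:
  2·area = 20  (B↔C swapped to make it positive)
  edge (12, 0)→(14, 0): d=(2,0) top-left  bias=+0
  edge (14, 0)→(16, 10): d=(2,10) right/bottom  bias=-1
  edge (16, 10)→(12, 0): d=(-4,-10) top-left  bias=+0
    (6,0)@(13, 1): e=[2,12,6] → X
    (7,0)@(15, 1): e=[2,-8,26] → .
    (6,1)@(13, 3): e=[6,16,-2] → .
    (7,2)@(15, 5): e=[10,0,10] → .  [on edge]
    (7,3)@(15, 7): e=[14,4,2] → X
    (8,3)@(17, 7): e=[14,-16,22] → .
    (7,4)@(15, 9): e=[18,8,-6] → .
  covered (2 px):
    . . . . . . X . . . . .
    . . . . . . . . . . . .
    . . . . . . . . . . . .
    . . . . . . . X . . . .
    . . . . . . . . . . . .
    . . . . . . . . . . . .
T2:
  degenerate (2·area = 0) — covers nothing
T3:
  2·area = 96
  edge (16, 10)→(4, 10): d=(-12,0) right/bottom  bias=-1
  edge (4, 10)→(22, 2): d=(18,-8) top-left  bias=+0
  edge (22, 2)→(16, 10): d=(-6,8) right/bottom  bias=-1
    (10,1)@(21, 3): e=[84,10,2] → X
    (11,1)@(23, 3): e=[84,26,-14] → .
    (8,2)@(17, 5): e=[60,14,22] → X
    (9,2)@(19, 5): e=[60,30,6] → X
    (10,2)@(21, 5): e=[60,46,-10] → .
    (5,3)@(11, 7): e=[36,2,58] → X
    (6,3)@(13, 7): e=[36,18,42] → X
    (7,3)@(15, 7): e=[36,34,26] → X
    (9,3)@(19, 7): e=[36,66,-6] → .
    (3,4)@(7, 9): e=[12,6,78] → X
    (4,4)@(9, 9): e=[12,22,62] → X
    (8,4)@(17, 9): e=[12,86,-2] → .
  covered (12 px):
    . . . . . . . . . . . .
    . . . . . . . . . . X .
    . . . . . . . . X X . .
    . . . . . X X X X . . .
    . . . X X X X X . . . .
    . . . . . . . . . . . .

Z-buffer (winner per pixel, '.' = empty):
  . . . . . . 1 . . . . .
  . . . . . . . . . 0 3 .
  . . . . . . . . 3 3 . .
  . . . . . 3 3 3 3 0 . .
  . . . 3 3 3 3 3 0 0 . .
  . . . . . . . . . . . .

Result: 3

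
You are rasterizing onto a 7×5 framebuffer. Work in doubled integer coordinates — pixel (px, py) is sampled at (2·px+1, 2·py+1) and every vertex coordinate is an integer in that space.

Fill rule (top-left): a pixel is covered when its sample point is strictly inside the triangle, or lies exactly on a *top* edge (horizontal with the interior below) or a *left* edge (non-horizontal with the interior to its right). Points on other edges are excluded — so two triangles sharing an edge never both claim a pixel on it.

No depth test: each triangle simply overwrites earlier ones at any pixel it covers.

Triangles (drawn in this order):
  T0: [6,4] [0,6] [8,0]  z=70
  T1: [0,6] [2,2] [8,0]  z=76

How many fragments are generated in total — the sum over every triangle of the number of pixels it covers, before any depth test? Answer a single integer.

T0:
  2·area = 20
  edge (6, 4)→(0, 6): d=(-6,2) right/bottom  bias=-1
  edge (0, 6)→(8, 0): d=(8,-6) top-left  bias=+0
  edge (8, 0)→(6, 4): d=(-2,4) right/bottom  bias=-1
    (3,0)@(7, 1): e=[16,2,2] → X
    (4,0)@(9, 1): e=[12,14,-6] → .
    (2,1)@(5, 3): e=[8,6,6] → X
    (3,1)@(7, 3): e=[4,18,-2] → .
    (4,1)@(9, 3): e=[0,30,-10] → .  [on edge]
    (1,2)@(3, 5): e=[0,10,10] → .  [on edge]
    (2,2)@(5, 5): e=[-4,22,2] → .
  covered (2 px):
    . . . X . . .
    . . X . . . .
    . . . . . . .
    . . . . . . .
    . . . . . . .
T1:
  2·area = 20
  edge (0, 6)→(2, 2): d=(2,-4) top-left  bias=+0
  edge (2, 2)→(8, 0): d=(6,-2) top-left  bias=+0
  edge (8, 0)→(0, 6): d=(-8,6) right/bottom  bias=-1
    (2,0)@(5, 1): e=[10,0,10] → X  [on edge]
    (3,0)@(7, 1): e=[18,4,-2] → .
    (1,1)@(3, 3): e=[6,8,6] → X
    (2,1)@(5, 3): e=[14,12,-6] → .
    (0,2)@(1, 5): e=[2,16,2] → X
    (1,2)@(3, 5): e=[10,20,-10] → .
    (0,3)@(1, 7): e=[6,28,-14] → .
  covered (3 px):
    . . X . . . .
    . X . . . . .
    X . . . . . .
    . . . . . . .
    . . . . . . .

Final: 5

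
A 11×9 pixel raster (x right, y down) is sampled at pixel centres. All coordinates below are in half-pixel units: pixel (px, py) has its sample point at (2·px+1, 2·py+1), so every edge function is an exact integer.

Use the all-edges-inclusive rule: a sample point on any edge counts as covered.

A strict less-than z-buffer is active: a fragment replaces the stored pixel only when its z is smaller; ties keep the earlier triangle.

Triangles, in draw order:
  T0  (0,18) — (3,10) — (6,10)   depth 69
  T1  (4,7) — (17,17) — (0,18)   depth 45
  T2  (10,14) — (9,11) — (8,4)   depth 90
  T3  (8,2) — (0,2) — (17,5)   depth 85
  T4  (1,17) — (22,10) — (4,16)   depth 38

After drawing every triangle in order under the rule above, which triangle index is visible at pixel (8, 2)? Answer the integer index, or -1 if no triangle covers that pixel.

T0:
  2·area = 24
  edge (0, 18)→(3, 10): d=(3,-8) inclusive
  edge (3, 10)→(6, 10): d=(3,0) inclusive
  edge (6, 10)→(0, 18): d=(-6,8) inclusive
    (1,5)@(3, 11): e=[3,3,18] → #
    (2,5)@(5, 11): e=[19,3,2] → #
    (3,5)@(7, 11): e=[35,3,-14] → ·
    (1,6)@(3, 13): e=[9,9,6] → #
    (2,6)@(5, 13): e=[25,9,-10] → ·
    (1,7)@(3, 15): e=[15,15,-6] → ·
  covered (3 px):
    · · · · · · · · · · ·
    · · · · · · · · · · ·
    · · · · · · · · · · ·
    · · · · · · · · · · ·
    · · · · · · · · · · ·
    · # # · · · · · · · ·
    · # · · · · · · · · ·
    · · · · · · · · · · ·
    · · · · · · · · · · ·
T1:
  2·area = 183
  edge (4, 7)→(17, 17): d=(13,10) inclusive
  edge (17, 17)→(0, 18): d=(-17,1) inclusive
  edge (0, 18)→(4, 7): d=(4,-11) inclusive
    (2,4)@(5, 9): e=[16,148,19] → #
    (3,4)@(7, 9): e=[-4,146,41] → ·
    (1,5)@(3, 11): e=[62,116,5] → #
    (3,5)@(7, 11): e=[22,112,49] → #
    (4,5)@(9, 11): e=[2,110,71] → #
    (5,5)@(11, 11): e=[-18,108,93] → ·
    (1,6)@(3, 13): e=[88,82,13] → #
    (5,6)@(11, 13): e=[8,74,101] → #
    (6,6)@(13, 13): e=[-12,72,123] → ·
    (1,7)@(3, 15): e=[114,48,21] → #
    (6,7)@(13, 15): e=[14,38,131] → #
    (7,7)@(15, 15): e=[-6,36,153] → ·
    (8,8)@(17, 17): e=[0,0,183] → #  [on edge]
  covered (25 px):
    · · · · · · · · · · ·
    · · · · · · · · · · ·
    · · · · · · · · · · ·
    · · · · · · · · · · ·
    · · # · · · · · · · ·
    · # # # # · · · · · ·
    · # # # # # · · · · ·
    · # # # # # # · · · ·
    # # # # # # # # # · ·
T2:
  2·area = 4
  edge (10, 14)→(9, 11): d=(-1,-3) inclusive
  edge (9, 11)→(8, 4): d=(-1,-7) inclusive
  edge (8, 4)→(10, 14): d=(2,10) inclusive
    (3,2)@(7, 5): e=[0,-8,12] → ·  [on edge]
    (4,4)@(9, 9): e=[2,2,0] → #  [on edge]
    (5,4)@(11, 9): e=[8,16,-20] → ·
    (4,5)@(9, 11): e=[0,0,4] → #  [on edge]
    (5,5)@(11, 11): e=[6,14,-16] → ·
    (4,6)@(9, 13): e=[-2,-2,8] → ·
    (5,8)@(11, 17): e=[0,8,-4] → ·  [on edge]
  covered (2 px):
    · · · · · · · · · · ·
    · · · · · · · · · · ·
    · · · · · · · · · · ·
    · · · · · · · · · · ·
    · · · · # · · · · · ·
    · · · · # · · · · · ·
    · · · · · · · · · · ·
    · · · · · · · · · · ·
    · · · · · · · · · · ·
T3:
  2·area = 24  (B↔C swapped to make it positive)
  edge (8, 2)→(17, 5): d=(9,3) inclusive
  edge (17, 5)→(0, 2): d=(-17,-3) inclusive
  edge (0, 2)→(8, 2): d=(8,0) inclusive
    (2,0)@(5, 1): e=[0,32,-8] → ·  [on edge]
    (3,1)@(7, 3): e=[12,4,8] → #
    (4,1)@(9, 3): e=[6,10,8] → #
    (5,1)@(11, 3): e=[0,16,8] → #  [on edge]
    (6,1)@(13, 3): e=[-6,22,8] → ·
    (3,2)@(7, 5): e=[30,-30,24] → ·
    (4,2)@(9, 5): e=[24,-24,24] → ·
    (5,2)@(11, 5): e=[18,-18,24] → ·
    (8,2)@(17, 5): e=[0,0,24] → #  [on edge]
    (9,2)@(19, 5): e=[-6,6,24] → ·
    (8,3)@(17, 7): e=[18,-34,40] → ·
  covered (4 px):
    · · · · · · · · · · ·
    · · · # # # · · · · ·
    · · · · · · · · # · ·
    · · · · · · · · · · ·
    · · · · · · · · · · ·
    · · · · · · · · · · ·
    · · · · · · · · · · ·
    · · · · · · · · · · ·
    · · · · · · · · · · ·
T4:
  degenerate (2·area = 0) — covers nothing

Z-buffer (winner per pixel, '.' = empty):
  . . . . . . . . . . .
  . . . 3 3 3 . . . . .
  . . . . . . . . 3 . .
  . . . . . . . . . . .
  . . 1 . 2 . . . . . .
  . 1 1 1 1 . . . . . .
  . 1 1 1 1 1 . . . . .
  . 1 1 1 1 1 1 . . . .
  1 1 1 1 1 1 1 1 1 . .

Answer: 3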